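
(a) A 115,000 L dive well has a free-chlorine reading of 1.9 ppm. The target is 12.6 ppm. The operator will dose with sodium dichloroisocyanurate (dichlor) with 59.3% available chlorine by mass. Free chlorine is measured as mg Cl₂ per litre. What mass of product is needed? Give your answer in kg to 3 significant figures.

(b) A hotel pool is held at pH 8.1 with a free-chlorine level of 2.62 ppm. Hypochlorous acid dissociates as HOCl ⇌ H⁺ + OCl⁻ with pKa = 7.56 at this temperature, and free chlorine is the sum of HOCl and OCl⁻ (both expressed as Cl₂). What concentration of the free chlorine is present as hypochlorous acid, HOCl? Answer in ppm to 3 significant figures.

(a) 2.08 kg; (b) 0.586 ppm

(a) Chlorine deficit: 12.6 − 1.9 = 10.7 ppm = 10.7 mg/L as Cl₂.
(a) Cl₂ equivalent needed: 10.7 mg/L × 115,000 L = 1,230,000 mg = 1230 g.
(a) Product at 59.3% available chlorine: 1230 / 0.593 = 2075 g.

(b) [OCl⁻]/[HOCl] = 10^(pH − pKa) = 10^(8.1 − 7.56) = 10^0.54 = 3.467.
(b) Fraction as HOCl = 1 / (1 + 3.467) = 0.2238.
(b) HOCl = 0.2238 × 2.62 ppm = 0.5865 ppm.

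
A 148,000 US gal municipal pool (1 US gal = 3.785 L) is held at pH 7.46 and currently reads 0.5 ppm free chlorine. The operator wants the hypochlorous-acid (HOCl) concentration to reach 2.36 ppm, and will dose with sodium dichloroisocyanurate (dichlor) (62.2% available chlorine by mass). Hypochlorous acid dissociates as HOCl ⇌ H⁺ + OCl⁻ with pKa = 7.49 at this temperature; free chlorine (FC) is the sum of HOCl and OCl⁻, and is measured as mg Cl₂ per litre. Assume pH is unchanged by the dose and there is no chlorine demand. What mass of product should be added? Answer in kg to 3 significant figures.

3.66 kg

Volume: 148,000 US gal × 3.785 L/gal = 560,180 L.
[OCl⁻]/[HOCl] = 10^(pH − pKa) = 10^(7.46 − 7.49) = 0.9333; fraction as HOCl = 1/(1 + 0.9333) = 0.5173.
Free chlorine required for 2.36 ppm HOCl: 2.36 / 0.5173 = 4.562 ppm.
FC to add: 4.562 − 0.5 = 4.062 mg/L as Cl₂.
Cl₂ equivalent: 4.062 mg/L × 560,180 L = 2276 g.
Product at 62.2% available Cl: 2276 / 0.622 = 3659 g.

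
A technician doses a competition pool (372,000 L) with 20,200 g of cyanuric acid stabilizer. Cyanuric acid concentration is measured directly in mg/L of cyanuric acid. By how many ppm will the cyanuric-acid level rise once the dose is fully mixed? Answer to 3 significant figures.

Rise: 20,200 g / 372,000 L × 1000 = 54.3 mg/L.

54.3 ppm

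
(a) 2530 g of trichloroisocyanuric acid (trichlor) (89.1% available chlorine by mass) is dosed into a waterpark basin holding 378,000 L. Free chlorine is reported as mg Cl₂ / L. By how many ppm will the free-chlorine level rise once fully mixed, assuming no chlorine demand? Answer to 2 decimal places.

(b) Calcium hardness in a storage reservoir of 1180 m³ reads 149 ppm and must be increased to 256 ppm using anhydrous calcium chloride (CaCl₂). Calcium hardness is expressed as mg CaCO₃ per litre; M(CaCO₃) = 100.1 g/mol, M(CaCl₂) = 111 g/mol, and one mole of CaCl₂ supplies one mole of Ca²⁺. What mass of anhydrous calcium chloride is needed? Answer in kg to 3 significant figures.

(a) 5.96 ppm; (b) 140 kg

(a) Available chlorine delivered: 2530 g × 0.891 = 2254 g as Cl₂.
(a) Concentration rise: 2254 g / 378,000 L = 5.964 mg/L = 5.96 ppm.

(b) Volume: 1180 m³ = 1,180,000 L.
(b) Hardness to add: (256 − 149) = 107 mg/L as CaCO₃ × 1,180,000 L = 126,300 g as CaCO₃.
(b) Moles of Ca²⁺ (1 mol Ca²⁺ ≡ 1 mol CaCO₃): 126,300 / 100.1 g/mol = 1261 mol.
(b) Mass of CaCl₂: 1261 × 111 = 140,000 g.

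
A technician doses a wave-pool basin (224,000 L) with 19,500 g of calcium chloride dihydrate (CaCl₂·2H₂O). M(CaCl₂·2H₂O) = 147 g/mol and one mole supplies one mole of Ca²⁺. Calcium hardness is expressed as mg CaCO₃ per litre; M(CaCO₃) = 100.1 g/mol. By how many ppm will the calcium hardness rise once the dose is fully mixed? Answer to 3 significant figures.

59.3 ppm

Moles of Ca²⁺: 19,500 g ÷ 147 g/mol = 132.7 mol.
As CaCO₃: 132.7 mol × 100.1 g/mol = 13,280 g.
Rise: 13,280 g / 224,000 L × 1000 = 59.28 mg/L.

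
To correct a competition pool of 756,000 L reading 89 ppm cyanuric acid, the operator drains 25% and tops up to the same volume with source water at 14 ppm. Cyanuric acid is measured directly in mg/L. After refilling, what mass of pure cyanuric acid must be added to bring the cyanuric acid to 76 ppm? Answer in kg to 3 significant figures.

4.35 kg

After draining 25% and refilling: 89 × 0.75 + 14 × 0.25 = 70.25 ppm.
Deficit to target: 76 − 70.25 = 5.75 mg/L.
Mass: 5.75 mg/L × 756,000 L = 4347 g cyanuric acid.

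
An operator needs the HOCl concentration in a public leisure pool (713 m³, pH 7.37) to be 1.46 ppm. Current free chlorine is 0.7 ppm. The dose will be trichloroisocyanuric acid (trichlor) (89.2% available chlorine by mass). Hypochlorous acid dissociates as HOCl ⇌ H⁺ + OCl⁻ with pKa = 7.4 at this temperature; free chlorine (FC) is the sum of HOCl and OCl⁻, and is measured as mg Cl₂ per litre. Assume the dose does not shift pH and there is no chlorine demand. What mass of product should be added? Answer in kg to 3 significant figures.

Volume: 713 m³ = 713,000 L.
[OCl⁻]/[HOCl] = 10^(pH − pKa) = 10^(7.37 − 7.4) = 0.9333; fraction as HOCl = 1/(1 + 0.9333) = 0.5173.
Free chlorine required for 1.46 ppm HOCl: 1.46 / 0.5173 = 2.823 ppm.
FC to add: 2.823 − 0.7 = 2.123 mg/L as Cl₂.
Cl₂ equivalent: 2.123 mg/L × 713,000 L = 1513 g.
Product at 89.2% available Cl: 1513 / 0.892 = 1697 g.

1.70 kg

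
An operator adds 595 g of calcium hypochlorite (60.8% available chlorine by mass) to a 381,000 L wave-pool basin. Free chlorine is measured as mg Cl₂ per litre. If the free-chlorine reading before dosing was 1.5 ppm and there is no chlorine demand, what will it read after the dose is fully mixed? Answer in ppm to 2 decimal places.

2.45 ppm

Available chlorine delivered: 595 g × 0.608 = 361.8 g as Cl₂.
Concentration rise: 361.8 g / 381,000 L = 0.9495 mg/L = 0.95 ppm.
Final FC: 1.5 + 0.95 = 2.45 ppm.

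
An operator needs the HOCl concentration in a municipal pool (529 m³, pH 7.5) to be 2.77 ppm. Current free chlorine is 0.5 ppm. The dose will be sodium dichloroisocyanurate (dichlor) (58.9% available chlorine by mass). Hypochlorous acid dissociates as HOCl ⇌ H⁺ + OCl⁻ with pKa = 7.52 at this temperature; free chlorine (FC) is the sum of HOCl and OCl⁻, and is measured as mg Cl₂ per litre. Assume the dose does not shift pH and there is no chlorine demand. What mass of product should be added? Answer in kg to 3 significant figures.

Volume: 529 m³ = 529,000 L.
[OCl⁻]/[HOCl] = 10^(pH − pKa) = 10^(7.5 − 7.52) = 0.955; fraction as HOCl = 1/(1 + 0.955) = 0.5115.
Free chlorine required for 2.77 ppm HOCl: 2.77 / 0.5115 = 5.415 ppm.
FC to add: 5.415 − 0.5 = 4.915 mg/L as Cl₂.
Cl₂ equivalent: 4.915 mg/L × 529,000 L = 2600 g.
Product at 58.9% available Cl: 2600 / 0.589 = 4415 g.

4.41 kg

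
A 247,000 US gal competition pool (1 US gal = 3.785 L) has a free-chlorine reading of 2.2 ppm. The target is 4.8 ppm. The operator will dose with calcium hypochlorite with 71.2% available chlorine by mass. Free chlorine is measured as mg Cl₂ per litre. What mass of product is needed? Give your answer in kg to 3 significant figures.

3.41 kg

Volume: 247,000 US gal × 3.785 L/gal = 934,895 L.
Chlorine deficit: 4.8 − 2.2 = 2.6 ppm = 2.6 mg/L as Cl₂.
Cl₂ equivalent needed: 2.6 mg/L × 934,895 L = 2,431,000 mg = 2431 g.
Product at 71.2% available chlorine: 2431 / 0.712 = 3414 g.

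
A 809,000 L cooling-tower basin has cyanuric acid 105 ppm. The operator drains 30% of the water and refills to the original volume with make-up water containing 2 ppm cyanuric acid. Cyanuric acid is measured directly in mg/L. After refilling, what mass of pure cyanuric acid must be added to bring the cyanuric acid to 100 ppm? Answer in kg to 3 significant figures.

After draining 30% and refilling: 105 × 0.70 + 2 × 0.30 = 74.1 ppm.
Deficit to target: 100 − 74.1 = 25.9 mg/L.
Mass: 25.9 mg/L × 809,000 L = 20,950 g cyanuric acid.

21.0 kg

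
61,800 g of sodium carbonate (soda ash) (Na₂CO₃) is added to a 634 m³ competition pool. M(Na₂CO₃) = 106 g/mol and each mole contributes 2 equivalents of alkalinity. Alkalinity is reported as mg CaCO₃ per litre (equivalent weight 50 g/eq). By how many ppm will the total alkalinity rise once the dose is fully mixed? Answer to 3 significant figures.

92.0 ppm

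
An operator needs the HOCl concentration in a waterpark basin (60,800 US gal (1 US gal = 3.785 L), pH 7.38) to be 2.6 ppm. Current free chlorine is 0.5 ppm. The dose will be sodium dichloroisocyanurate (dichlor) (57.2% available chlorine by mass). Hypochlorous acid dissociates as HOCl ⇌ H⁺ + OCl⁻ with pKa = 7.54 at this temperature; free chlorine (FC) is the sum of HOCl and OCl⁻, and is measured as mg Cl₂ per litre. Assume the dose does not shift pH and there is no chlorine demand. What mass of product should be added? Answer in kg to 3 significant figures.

1.57 kg

Volume: 60,800 US gal × 3.785 L/gal = 230,128 L.
[OCl⁻]/[HOCl] = 10^(pH − pKa) = 10^(7.38 − 7.54) = 0.6918; fraction as HOCl = 1/(1 + 0.6918) = 0.5911.
Free chlorine required for 2.6 ppm HOCl: 2.6 / 0.5911 = 4.399 ppm.
FC to add: 4.399 − 0.5 = 3.899 mg/L as Cl₂.
Cl₂ equivalent: 3.899 mg/L × 230,128 L = 897.2 g.
Product at 57.2% available Cl: 897.2 / 0.572 = 1569 g.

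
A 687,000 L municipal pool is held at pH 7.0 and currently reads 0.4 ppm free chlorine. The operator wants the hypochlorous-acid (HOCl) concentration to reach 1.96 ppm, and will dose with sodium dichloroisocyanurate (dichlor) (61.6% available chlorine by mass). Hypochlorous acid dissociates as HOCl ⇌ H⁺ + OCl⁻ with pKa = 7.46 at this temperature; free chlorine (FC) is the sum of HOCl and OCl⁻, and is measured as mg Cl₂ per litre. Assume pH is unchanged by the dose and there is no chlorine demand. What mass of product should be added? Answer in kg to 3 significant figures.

2.50 kg

[OCl⁻]/[HOCl] = 10^(pH − pKa) = 10^(7.0 − 7.46) = 0.3467; fraction as HOCl = 1/(1 + 0.3467) = 0.7425.
Free chlorine required for 1.96 ppm HOCl: 1.96 / 0.7425 = 2.64 ppm.
FC to add: 2.64 − 0.4 = 2.24 mg/L as Cl₂.
Cl₂ equivalent: 2.24 mg/L × 687,000 L = 1539 g.
Product at 61.6% available Cl: 1539 / 0.616 = 2498 g.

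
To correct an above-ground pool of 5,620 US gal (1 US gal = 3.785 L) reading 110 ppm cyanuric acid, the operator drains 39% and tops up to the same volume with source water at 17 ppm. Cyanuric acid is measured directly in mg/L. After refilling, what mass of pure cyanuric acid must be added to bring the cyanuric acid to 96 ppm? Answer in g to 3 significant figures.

474 g

Volume: 5,620 US gal × 3.785 L/gal = 21,272 L.
After draining 39% and refilling: 110 × 0.61 + 17 × 0.39 = 73.73 ppm.
Deficit to target: 96 − 73.73 = 22.27 mg/L.
Mass: 22.27 mg/L × 21,272 L = 473.7 g cyanuric acid.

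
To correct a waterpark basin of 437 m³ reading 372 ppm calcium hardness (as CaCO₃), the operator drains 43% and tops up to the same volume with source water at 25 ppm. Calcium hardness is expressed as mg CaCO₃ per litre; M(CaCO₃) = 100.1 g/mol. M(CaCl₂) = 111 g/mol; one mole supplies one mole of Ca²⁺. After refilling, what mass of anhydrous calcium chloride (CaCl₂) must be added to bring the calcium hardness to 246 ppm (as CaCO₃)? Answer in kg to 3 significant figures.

11.2 kg

Volume: 437 m³ = 437,000 L.
After draining 43% and refilling: 372 × 0.57 + 25 × 0.43 = 222.79 ppm.
Deficit to target: 246 − 222.79 = 23.21 mg/L.
As CaCO₃: 23.21 mg/L × 437,000 L = 10,140 g; ÷ 100.1 = 101.3 mol Ca²⁺.
Mass: 101.3 × 111 = 11,250 g.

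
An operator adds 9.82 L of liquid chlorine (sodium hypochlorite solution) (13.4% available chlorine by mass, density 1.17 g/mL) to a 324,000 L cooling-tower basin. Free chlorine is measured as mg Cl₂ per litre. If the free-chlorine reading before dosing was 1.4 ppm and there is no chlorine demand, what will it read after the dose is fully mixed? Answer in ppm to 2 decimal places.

6.15 ppm

Mass of solution: 9.82 L × 1000 mL/L × 1.17 g/mL = 11,490 g.
Available chlorine delivered: 11,490 g × 0.134 = 1540 g as Cl₂.
Concentration rise: 1540 g / 324,000 L = 4.752 mg/L = 4.75 ppm.
Final FC: 1.4 + 4.75 = 6.15 ppm.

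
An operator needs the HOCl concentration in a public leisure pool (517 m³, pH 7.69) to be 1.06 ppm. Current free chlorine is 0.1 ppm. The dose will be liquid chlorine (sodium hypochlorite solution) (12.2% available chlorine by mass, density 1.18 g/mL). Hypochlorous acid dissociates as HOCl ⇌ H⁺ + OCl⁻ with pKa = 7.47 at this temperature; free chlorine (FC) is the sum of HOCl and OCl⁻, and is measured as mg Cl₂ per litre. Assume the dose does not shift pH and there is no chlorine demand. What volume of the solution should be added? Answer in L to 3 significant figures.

Volume: 517 m³ = 517,000 L.
[OCl⁻]/[HOCl] = 10^(pH − pKa) = 10^(7.69 − 7.47) = 1.66; fraction as HOCl = 1/(1 + 1.66) = 0.376.
Free chlorine required for 1.06 ppm HOCl: 1.06 / 0.376 = 2.819 ppm.
FC to add: 2.819 − 0.1 = 2.719 mg/L as Cl₂.
Cl₂ equivalent: 2.719 mg/L × 517,000 L = 1406 g.
Product at 12.2% available Cl: 1406 / 0.122 = 11,520 g.
Volume: 11,520 g ÷ 1.18 g/mL = 9765 mL.

9.77 L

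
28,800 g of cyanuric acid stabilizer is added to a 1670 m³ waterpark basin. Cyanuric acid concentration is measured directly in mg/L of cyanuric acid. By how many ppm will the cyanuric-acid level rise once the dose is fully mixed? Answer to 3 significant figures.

Volume: 1670 m³ = 1,670,000 L.
Rise: 28,800 g / 1,670,000 L × 1000 = 17.25 mg/L.

17.2 ppm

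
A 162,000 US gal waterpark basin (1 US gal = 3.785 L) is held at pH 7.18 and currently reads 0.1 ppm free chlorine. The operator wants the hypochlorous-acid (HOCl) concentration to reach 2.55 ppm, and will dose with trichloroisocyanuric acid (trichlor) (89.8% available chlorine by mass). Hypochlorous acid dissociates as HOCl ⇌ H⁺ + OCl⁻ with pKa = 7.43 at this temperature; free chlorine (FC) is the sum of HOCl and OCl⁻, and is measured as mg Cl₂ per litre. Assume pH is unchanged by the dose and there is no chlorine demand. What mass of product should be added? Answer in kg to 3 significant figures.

Volume: 162,000 US gal × 3.785 L/gal = 613,170 L.
[OCl⁻]/[HOCl] = 10^(pH − pKa) = 10^(7.18 − 7.43) = 0.5623; fraction as HOCl = 1/(1 + 0.5623) = 0.6401.
Free chlorine required for 2.55 ppm HOCl: 2.55 / 0.6401 = 3.984 ppm.
FC to add: 3.984 − 0.1 = 3.884 mg/L as Cl₂.
Cl₂ equivalent: 3.884 mg/L × 613,170 L = 2382 g.
Product at 89.8% available Cl: 2382 / 0.898 = 2652 g.

2.65 kg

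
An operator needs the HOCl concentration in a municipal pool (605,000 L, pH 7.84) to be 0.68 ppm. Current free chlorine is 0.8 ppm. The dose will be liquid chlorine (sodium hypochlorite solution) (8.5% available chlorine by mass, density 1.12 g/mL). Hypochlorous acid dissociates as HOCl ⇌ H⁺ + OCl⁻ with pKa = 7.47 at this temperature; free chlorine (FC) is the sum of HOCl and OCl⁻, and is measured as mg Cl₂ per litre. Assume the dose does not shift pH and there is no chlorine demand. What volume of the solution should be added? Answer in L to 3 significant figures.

9.37 L

[OCl⁻]/[HOCl] = 10^(pH − pKa) = 10^(7.84 − 7.47) = 2.344; fraction as HOCl = 1/(1 + 2.344) = 0.299.
Free chlorine required for 0.68 ppm HOCl: 0.68 / 0.299 = 2.274 ppm.
FC to add: 2.274 − 0.8 = 1.474 mg/L as Cl₂.
Cl₂ equivalent: 1.474 mg/L × 605,000 L = 891.8 g.
Product at 8.5% available Cl: 891.8 / 0.085 = 10,490 g.
Volume: 10,490 g ÷ 1.12 g/mL = 9368 mL.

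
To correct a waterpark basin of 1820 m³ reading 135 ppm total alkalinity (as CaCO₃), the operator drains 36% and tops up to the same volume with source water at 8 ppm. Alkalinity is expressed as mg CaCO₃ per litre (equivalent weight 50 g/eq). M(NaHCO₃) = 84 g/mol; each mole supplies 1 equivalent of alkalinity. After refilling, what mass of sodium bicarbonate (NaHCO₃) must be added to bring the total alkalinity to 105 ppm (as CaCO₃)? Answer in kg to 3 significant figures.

Volume: 1820 m³ = 1,820,000 L.
After draining 36% and refilling: 135 × 0.64 + 8 × 0.36 = 89.28 ppm.
Deficit to target: 105 − 89.28 = 15.72 mg/L.
As CaCO₃: 15.72 mg/L × 1,820,000 L = 28,610 g; ÷ 50 g/eq ÷ 1 = 572.2 mol NaHCO₃.
Mass: 572.2 × 84 = 48,070 g.

48.1 kg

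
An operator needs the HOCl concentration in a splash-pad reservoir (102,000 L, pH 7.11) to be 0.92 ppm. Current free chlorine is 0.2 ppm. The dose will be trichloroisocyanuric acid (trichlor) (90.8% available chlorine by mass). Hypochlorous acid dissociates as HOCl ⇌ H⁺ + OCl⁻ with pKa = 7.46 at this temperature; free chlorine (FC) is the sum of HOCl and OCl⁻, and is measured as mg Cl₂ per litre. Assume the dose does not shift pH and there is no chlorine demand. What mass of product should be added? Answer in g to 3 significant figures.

127 g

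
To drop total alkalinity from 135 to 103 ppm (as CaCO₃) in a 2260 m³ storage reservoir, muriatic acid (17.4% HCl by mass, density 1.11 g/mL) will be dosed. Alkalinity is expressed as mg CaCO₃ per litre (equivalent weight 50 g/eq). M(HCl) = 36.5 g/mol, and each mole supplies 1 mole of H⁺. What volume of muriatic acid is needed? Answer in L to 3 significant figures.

Volume: 2260 m³ = 2,260,000 L.
Alkalinity to neutralize: (135 − 103) = 32 mg/L as CaCO₃ × 2,260,000 L = 72,320 g as CaCO₃.
Equivalents of H⁺ required: 72,320 ÷ 50 g/eq = 1446 eq = 1446 mol HCl.
Mass of HCl: 1446 × 36.5 = 52,790 g.
Mass of 17.4% solution: 52,790 / 0.174 = 303,400 g.
Volume: 303,400 g ÷ 1.11 g/mL = 273,300 mL.

273 L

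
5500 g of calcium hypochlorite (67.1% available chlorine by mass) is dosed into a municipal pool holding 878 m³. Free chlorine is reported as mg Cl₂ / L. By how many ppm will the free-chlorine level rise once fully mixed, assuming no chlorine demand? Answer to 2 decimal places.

Volume: 878 m³ = 878,000 L.
Available chlorine delivered: 5500 g × 0.671 = 3690 g as Cl₂.
Concentration rise: 3690 g / 878,000 L = 4.203 mg/L = 4.20 ppm.

4.20 ppm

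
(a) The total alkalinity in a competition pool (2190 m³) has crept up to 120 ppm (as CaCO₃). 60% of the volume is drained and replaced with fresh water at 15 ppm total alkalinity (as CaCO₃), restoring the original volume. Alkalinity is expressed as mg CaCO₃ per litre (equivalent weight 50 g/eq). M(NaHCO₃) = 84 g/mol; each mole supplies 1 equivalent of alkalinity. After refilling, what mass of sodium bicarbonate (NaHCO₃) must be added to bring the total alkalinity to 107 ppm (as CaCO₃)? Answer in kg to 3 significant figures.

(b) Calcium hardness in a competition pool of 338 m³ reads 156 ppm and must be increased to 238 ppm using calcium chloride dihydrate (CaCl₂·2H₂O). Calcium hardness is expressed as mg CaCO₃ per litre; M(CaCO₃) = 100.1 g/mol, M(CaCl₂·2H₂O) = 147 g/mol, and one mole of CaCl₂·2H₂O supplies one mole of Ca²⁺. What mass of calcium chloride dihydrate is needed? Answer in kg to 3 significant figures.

(a) 184 kg; (b) 40.7 kg

(a) Volume: 2190 m³ = 2,190,000 L.
(a) After draining 60% and refilling: 120 × 0.40 + 15 × 0.60 = 57 ppm.
(a) Deficit to target: 107 − 57 = 50 mg/L.
(a) As CaCO₃: 50 mg/L × 2,190,000 L = 109,500 g; ÷ 50 g/eq ÷ 1 = 2190 mol NaHCO₃.
(a) Mass: 2190 × 84 = 184,000 g.

(b) Volume: 338 m³ = 338,000 L.
(b) Hardness to add: (238 − 156) = 82 mg/L as CaCO₃ × 338,000 L = 27,720 g as CaCO₃.
(b) Moles of Ca²⁺ (1 mol Ca²⁺ ≡ 1 mol CaCO₃): 27,720 / 100.1 g/mol = 276.9 mol.
(b) Mass of CaCl₂·2H₂O: 276.9 × 147 = 40,700 g.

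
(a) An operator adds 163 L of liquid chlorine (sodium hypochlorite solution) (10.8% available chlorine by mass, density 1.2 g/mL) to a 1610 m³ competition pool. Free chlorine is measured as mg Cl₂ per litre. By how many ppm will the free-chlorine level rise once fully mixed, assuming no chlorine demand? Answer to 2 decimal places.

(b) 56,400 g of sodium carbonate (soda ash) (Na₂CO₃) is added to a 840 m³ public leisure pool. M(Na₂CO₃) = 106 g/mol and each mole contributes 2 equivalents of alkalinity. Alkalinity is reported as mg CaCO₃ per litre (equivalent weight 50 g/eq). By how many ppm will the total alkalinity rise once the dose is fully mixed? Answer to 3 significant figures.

(a) 13.12 ppm; (b) 63.3 ppm

(a) Volume: 1610 m³ = 1,610,000 L.
(a) Mass of solution: 163 L × 1000 mL/L × 1.2 g/mL = 195,600 g.
(a) Available chlorine delivered: 195,600 g × 0.108 = 21,120 g as Cl₂.
(a) Concentration rise: 21,120 g / 1,610,000 L = 13.12 mg/L = 13.12 ppm.

(b) Volume: 840 m³ = 840,000 L.
(b) Moles of Na₂CO₃: 56,400 g ÷ 106 g/mol = 532.1 mol → 1064 eq of alkalinity.
(b) As CaCO₃: 1064 eq × 50 g/eq = 53,210 g.
(b) Rise: 53,210 g / 840,000 L × 1000 = 63.34 mg/L.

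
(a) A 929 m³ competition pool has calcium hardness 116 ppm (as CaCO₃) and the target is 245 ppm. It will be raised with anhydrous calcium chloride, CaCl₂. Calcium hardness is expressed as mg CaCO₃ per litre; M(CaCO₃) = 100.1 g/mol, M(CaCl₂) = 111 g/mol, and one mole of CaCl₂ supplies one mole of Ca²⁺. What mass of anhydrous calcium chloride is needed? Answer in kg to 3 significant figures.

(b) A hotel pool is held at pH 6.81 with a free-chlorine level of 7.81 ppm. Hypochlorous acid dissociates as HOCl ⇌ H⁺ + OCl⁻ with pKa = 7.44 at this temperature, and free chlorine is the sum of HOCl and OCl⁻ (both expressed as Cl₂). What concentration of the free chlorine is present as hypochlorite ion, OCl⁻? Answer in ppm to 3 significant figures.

(a) Volume: 929 m³ = 929,000 L.
(a) Hardness to add: (245 − 116) = 129 mg/L as CaCO₃ × 929,000 L = 119,800 g as CaCO₃.
(a) Moles of Ca²⁺ (1 mol Ca²⁺ ≡ 1 mol CaCO₃): 119,800 / 100.1 g/mol = 1197 mol.
(a) Mass of CaCl₂: 1197 × 111 = 132,900 g.

(b) [OCl⁻]/[HOCl] = 10^(pH − pKa) = 10^(6.81 − 7.44) = 10^-0.63 = 0.2344.
(b) Fraction as HOCl = 1 / (1 + 0.2344) = 0.8101.
(b) OCl⁻ = (1 − 0.8101) × 7.81 ppm = 1.483 ppm.

(a) 133 kg; (b) 1.48 ppm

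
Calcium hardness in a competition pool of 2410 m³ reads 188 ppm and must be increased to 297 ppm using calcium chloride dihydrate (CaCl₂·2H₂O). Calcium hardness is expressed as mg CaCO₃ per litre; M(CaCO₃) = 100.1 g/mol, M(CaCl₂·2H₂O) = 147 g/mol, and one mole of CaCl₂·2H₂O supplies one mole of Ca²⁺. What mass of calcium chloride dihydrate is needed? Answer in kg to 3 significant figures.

Volume: 2410 m³ = 2,410,000 L.
Hardness to add: (297 − 188) = 109 mg/L as CaCO₃ × 2,410,000 L = 262,700 g as CaCO₃.
Moles of Ca²⁺ (1 mol Ca²⁺ ≡ 1 mol CaCO₃): 262,700 / 100.1 g/mol = 2624 mol.
Mass of CaCl₂·2H₂O: 2624 × 147 = 385,800 g.

386 kg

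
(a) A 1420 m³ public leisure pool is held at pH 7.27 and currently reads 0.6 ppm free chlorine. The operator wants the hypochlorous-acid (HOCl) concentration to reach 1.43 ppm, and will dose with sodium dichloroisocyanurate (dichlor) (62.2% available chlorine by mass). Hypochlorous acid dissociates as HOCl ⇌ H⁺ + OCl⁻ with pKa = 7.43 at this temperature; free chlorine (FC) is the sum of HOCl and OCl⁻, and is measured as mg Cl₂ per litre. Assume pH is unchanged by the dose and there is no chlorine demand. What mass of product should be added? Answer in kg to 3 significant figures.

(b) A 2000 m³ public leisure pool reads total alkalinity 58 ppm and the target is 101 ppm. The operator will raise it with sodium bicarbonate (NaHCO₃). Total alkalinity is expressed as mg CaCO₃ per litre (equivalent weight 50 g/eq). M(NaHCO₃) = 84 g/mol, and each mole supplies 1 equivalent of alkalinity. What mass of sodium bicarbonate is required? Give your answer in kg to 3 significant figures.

(a) 4.15 kg; (b) 144 kg

(a) Volume: 1420 m³ = 1,420,000 L.
(a) [OCl⁻]/[HOCl] = 10^(pH − pKa) = 10^(7.27 − 7.43) = 0.6918; fraction as HOCl = 1/(1 + 0.6918) = 0.5911.
(a) Free chlorine required for 1.43 ppm HOCl: 1.43 / 0.5911 = 2.419 ppm.
(a) FC to add: 2.419 − 0.6 = 1.819 mg/L as Cl₂.
(a) Cl₂ equivalent: 1.819 mg/L × 1,420,000 L = 2583 g.
(a) Product at 62.2% available Cl: 2583 / 0.622 = 4153 g.

(b) Volume: 2000 m³ = 2,000,000 L.
(b) Alkalinity to add: (101 − 58) = 43 mg/L as CaCO₃ × 2,000,000 L = 86,000 g as CaCO₃.
(b) Equivalents: 86,000 g ÷ 50 g/eq = 1720 eq.
(b) NaHCO₃ supplies 1 eq per mole → 1720 mol.
(b) Mass: 1720 mol × 84 g/mol = 144,500 g.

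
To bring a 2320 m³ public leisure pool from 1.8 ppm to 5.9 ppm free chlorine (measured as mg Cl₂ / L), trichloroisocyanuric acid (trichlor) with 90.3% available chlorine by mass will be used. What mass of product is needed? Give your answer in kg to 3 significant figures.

10.5 kg

Volume: 2320 m³ = 2,320,000 L.
Chlorine deficit: 5.9 − 1.8 = 4.1 ppm = 4.1 mg/L as Cl₂.
Cl₂ equivalent needed: 4.1 mg/L × 2,320,000 L = 9,512,000 mg = 9512 g.
Product at 90.3% available chlorine: 9512 / 0.903 = 10,530 g.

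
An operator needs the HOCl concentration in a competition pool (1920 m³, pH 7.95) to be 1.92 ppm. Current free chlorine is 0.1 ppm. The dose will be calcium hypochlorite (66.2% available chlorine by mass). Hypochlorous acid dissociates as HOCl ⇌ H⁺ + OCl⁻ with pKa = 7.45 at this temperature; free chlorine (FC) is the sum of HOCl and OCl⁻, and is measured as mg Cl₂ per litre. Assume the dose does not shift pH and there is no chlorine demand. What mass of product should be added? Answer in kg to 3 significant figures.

22.9 kg

Volume: 1920 m³ = 1,920,000 L.
[OCl⁻]/[HOCl] = 10^(pH − pKa) = 10^(7.95 − 7.45) = 3.162; fraction as HOCl = 1/(1 + 3.162) = 0.2403.
Free chlorine required for 1.92 ppm HOCl: 1.92 / 0.2403 = 7.992 ppm.
FC to add: 7.992 − 0.1 = 7.892 mg/L as Cl₂.
Cl₂ equivalent: 7.892 mg/L × 1,920,000 L = 15,150 g.
Product at 66.2% available Cl: 15,150 / 0.662 = 22,890 g.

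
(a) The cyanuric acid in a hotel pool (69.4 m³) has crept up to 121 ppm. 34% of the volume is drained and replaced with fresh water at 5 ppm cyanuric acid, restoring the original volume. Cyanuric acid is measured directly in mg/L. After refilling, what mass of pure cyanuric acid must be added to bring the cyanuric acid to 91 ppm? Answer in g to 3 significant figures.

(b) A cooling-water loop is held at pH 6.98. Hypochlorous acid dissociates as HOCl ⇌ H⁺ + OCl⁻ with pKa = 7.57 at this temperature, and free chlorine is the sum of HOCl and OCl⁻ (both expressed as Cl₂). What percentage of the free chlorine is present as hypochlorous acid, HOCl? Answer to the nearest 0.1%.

(a) Volume: 69.4 m³ = 69,400 L.
(a) After draining 34% and refilling: 121 × 0.66 + 5 × 0.34 = 81.56 ppm.
(a) Deficit to target: 91 − 81.56 = 9.44 mg/L.
(a) Mass: 9.44 mg/L × 69,400 L = 655.1 g cyanuric acid.

(b) [OCl⁻]/[HOCl] = 10^(pH − pKa) = 10^(6.98 − 7.57) = 10^-0.59 = 0.257.
(b) Fraction as HOCl = 1 / (1 + 0.257) = 0.7955.

(a) 655 g; (b) 79.6%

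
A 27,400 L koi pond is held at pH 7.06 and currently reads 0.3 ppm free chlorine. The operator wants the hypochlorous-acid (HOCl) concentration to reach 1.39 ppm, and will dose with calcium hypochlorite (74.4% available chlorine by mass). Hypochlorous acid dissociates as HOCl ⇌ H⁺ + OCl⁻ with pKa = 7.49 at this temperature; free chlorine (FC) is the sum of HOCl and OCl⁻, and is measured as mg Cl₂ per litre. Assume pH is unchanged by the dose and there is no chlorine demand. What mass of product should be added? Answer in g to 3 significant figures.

59.2 g

[OCl⁻]/[HOCl] = 10^(pH − pKa) = 10^(7.06 − 7.49) = 0.3715; fraction as HOCl = 1/(1 + 0.3715) = 0.7291.
Free chlorine required for 1.39 ppm HOCl: 1.39 / 0.7291 = 1.906 ppm.
FC to add: 1.906 − 0.3 = 1.606 mg/L as Cl₂.
Cl₂ equivalent: 1.606 mg/L × 27,400 L = 44.02 g.
Product at 74.4% available Cl: 44.02 / 0.744 = 59.16 g.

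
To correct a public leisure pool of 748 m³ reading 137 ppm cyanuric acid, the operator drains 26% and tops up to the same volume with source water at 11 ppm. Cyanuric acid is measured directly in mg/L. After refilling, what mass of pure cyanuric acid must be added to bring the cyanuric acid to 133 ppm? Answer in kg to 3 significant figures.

21.5 kg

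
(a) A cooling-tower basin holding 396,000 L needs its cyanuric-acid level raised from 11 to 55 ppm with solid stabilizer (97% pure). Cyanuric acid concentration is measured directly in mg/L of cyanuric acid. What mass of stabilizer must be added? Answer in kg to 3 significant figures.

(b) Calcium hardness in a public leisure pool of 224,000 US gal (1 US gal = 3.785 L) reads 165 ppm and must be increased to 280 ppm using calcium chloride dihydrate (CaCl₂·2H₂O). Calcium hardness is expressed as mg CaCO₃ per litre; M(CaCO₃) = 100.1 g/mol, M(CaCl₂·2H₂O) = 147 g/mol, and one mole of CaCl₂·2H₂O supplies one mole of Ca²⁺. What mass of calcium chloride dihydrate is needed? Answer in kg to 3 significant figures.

(a) CYA to add: (55 − 11) = 44 mg/L × 396,000 L = 17,420 g cyanuric acid.
(a) At 97% purity: 17,420 / 0.97 = 17,960 g product.

(b) Volume: 224,000 US gal × 3.785 L/gal = 847,840 L.
(b) Hardness to add: (280 − 165) = 115 mg/L as CaCO₃ × 847,840 L = 97,500 g as CaCO₃.
(b) Moles of Ca²⁺ (1 mol Ca²⁺ ≡ 1 mol CaCO₃): 97,500 / 100.1 g/mol = 974 mol.
(b) Mass of CaCl₂·2H₂O: 974 × 147 = 143,200 g.

(a) 18.0 kg; (b) 143 kg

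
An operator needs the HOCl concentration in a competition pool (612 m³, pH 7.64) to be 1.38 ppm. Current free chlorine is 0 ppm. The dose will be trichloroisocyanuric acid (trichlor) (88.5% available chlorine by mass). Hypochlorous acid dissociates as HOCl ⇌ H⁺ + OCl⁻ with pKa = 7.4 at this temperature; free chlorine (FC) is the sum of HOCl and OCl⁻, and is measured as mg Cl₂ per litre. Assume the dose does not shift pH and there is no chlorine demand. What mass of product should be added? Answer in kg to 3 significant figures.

2.61 kg

Volume: 612 m³ = 612,000 L.
[OCl⁻]/[HOCl] = 10^(pH − pKa) = 10^(7.64 − 7.4) = 1.738; fraction as HOCl = 1/(1 + 1.738) = 0.3653.
Free chlorine required for 1.38 ppm HOCl: 1.38 / 0.3653 = 3.778 ppm.
FC to add: 3.778 − 0 = 3.778 mg/L as Cl₂.
Cl₂ equivalent: 3.778 mg/L × 612,000 L = 2312 g.
Product at 88.5% available Cl: 2312 / 0.885 = 2613 g.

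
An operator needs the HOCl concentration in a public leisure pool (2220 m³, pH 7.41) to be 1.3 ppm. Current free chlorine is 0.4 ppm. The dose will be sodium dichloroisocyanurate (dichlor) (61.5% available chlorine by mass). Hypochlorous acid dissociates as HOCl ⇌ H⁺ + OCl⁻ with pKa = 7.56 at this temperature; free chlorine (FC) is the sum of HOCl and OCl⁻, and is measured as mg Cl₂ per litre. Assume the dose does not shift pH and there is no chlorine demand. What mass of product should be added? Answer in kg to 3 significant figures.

Volume: 2220 m³ = 2,220,000 L.
[OCl⁻]/[HOCl] = 10^(pH − pKa) = 10^(7.41 − 7.56) = 0.7079; fraction as HOCl = 1/(1 + 0.7079) = 0.5855.
Free chlorine required for 1.3 ppm HOCl: 1.3 / 0.5855 = 2.22 ppm.
FC to add: 2.22 − 0.4 = 1.82 mg/L as Cl₂.
Cl₂ equivalent: 1.82 mg/L × 2,220,000 L = 4041 g.
Product at 61.5% available Cl: 4041 / 0.615 = 6571 g.

6.57 kg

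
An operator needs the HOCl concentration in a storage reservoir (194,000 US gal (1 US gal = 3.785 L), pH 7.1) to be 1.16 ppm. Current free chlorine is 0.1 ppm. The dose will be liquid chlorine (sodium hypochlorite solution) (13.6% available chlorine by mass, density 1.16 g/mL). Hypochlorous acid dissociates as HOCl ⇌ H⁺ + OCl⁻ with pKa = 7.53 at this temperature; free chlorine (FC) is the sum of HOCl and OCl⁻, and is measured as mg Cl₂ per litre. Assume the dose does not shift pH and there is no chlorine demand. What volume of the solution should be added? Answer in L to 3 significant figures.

6.94 L

Volume: 194,000 US gal × 3.785 L/gal = 734,290 L.
[OCl⁻]/[HOCl] = 10^(pH − pKa) = 10^(7.1 − 7.53) = 0.3715; fraction as HOCl = 1/(1 + 0.3715) = 0.7291.
Free chlorine required for 1.16 ppm HOCl: 1.16 / 0.7291 = 1.591 ppm.
FC to add: 1.591 − 0.1 = 1.491 mg/L as Cl₂.
Cl₂ equivalent: 1.491 mg/L × 734,290 L = 1095 g.
Product at 13.6% available Cl: 1095 / 0.136 = 8050 g.
Volume: 8050 g ÷ 1.16 g/mL = 6940 mL.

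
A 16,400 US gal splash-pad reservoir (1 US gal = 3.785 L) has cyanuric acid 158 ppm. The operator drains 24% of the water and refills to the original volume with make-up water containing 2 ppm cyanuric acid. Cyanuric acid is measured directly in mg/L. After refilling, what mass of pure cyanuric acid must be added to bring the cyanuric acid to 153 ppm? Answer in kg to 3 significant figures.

2.01 kg

Volume: 16,400 US gal × 3.785 L/gal = 62,074 L.
After draining 24% and refilling: 158 × 0.76 + 2 × 0.24 = 120.56 ppm.
Deficit to target: 153 − 120.56 = 32.44 mg/L.
Mass: 32.44 mg/L × 62,074 L = 2014 g cyanuric acid.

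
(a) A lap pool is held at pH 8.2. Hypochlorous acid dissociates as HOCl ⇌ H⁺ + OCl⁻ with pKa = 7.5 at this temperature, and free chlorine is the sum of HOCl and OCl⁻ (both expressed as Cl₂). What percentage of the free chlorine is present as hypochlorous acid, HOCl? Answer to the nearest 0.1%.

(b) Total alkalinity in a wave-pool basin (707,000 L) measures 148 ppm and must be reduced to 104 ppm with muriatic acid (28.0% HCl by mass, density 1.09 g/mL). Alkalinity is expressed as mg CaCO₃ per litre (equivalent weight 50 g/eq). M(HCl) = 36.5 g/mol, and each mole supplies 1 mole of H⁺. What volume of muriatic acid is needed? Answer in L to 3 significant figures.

(a) 16.6%; (b) 74.4 L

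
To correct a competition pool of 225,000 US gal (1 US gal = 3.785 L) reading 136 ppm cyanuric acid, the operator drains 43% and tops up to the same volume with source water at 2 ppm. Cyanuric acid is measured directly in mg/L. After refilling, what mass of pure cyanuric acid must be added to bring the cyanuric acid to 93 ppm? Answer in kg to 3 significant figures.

Volume: 225,000 US gal × 3.785 L/gal = 851,625 L.
After draining 43% and refilling: 136 × 0.57 + 2 × 0.43 = 78.38 ppm.
Deficit to target: 93 − 78.38 = 14.62 mg/L.
Mass: 14.62 mg/L × 851,625 L = 12,450 g cyanuric acid.

12.5 kg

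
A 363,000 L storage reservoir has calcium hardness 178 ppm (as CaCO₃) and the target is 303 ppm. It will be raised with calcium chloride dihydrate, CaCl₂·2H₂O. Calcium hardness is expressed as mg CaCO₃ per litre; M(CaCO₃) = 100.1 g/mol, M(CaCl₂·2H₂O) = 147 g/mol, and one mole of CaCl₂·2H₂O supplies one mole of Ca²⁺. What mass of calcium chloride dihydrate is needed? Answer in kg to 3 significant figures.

66.6 kg

Hardness to add: (303 − 178) = 125 mg/L as CaCO₃ × 363,000 L = 45,380 g as CaCO₃.
Moles of Ca²⁺ (1 mol Ca²⁺ ≡ 1 mol CaCO₃): 45,380 / 100.1 g/mol = 453.3 mol.
Mass of CaCl₂·2H₂O: 453.3 × 147 = 66,630 g.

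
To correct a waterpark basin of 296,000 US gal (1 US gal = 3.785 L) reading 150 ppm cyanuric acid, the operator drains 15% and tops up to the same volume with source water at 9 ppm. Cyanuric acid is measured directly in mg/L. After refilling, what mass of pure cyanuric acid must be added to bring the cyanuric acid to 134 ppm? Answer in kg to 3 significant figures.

5.77 kg

Volume: 296,000 US gal × 3.785 L/gal = 1,120,360 L.
After draining 15% and refilling: 150 × 0.85 + 9 × 0.15 = 128.85 ppm.
Deficit to target: 134 − 128.85 = 5.15 mg/L.
Mass: 5.15 mg/L × 1,120,360 L = 5770 g cyanuric acid.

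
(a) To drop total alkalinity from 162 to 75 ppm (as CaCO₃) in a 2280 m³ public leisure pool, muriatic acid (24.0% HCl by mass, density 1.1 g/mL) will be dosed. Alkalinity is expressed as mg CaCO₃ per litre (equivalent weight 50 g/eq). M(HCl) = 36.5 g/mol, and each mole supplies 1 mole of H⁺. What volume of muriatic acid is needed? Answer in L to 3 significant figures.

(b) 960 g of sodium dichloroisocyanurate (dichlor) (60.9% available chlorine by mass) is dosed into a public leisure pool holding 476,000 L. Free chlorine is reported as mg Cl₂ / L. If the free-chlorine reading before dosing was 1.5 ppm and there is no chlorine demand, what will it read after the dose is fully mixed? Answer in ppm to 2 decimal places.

(a) 548 L; (b) 2.73 ppm

(a) Volume: 2280 m³ = 2,280,000 L.
(a) Alkalinity to neutralize: (162 − 75) = 87 mg/L as CaCO₃ × 2,280,000 L = 198,400 g as CaCO₃.
(a) Equivalents of H⁺ required: 198,400 ÷ 50 g/eq = 3967 eq = 3967 mol HCl.
(a) Mass of HCl: 3967 × 36.5 = 144,800 g.
(a) Mass of 24.0% solution: 144,800 / 0.24 = 603,300 g.
(a) Volume: 603,300 g ÷ 1.1 g/mL = 548,500 mL.

(b) Available chlorine delivered: 960 g × 0.609 = 584.6 g as Cl₂.
(b) Concentration rise: 584.6 g / 476,000 L = 1.228 mg/L = 1.23 ppm.
(b) Final FC: 1.5 + 1.23 = 2.73 ppm.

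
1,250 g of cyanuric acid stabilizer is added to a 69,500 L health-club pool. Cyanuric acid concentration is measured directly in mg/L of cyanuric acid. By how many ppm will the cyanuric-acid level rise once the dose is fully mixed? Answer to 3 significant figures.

18.0 ppm

Rise: 1,250 g / 69,500 L × 1000 = 17.99 mg/L.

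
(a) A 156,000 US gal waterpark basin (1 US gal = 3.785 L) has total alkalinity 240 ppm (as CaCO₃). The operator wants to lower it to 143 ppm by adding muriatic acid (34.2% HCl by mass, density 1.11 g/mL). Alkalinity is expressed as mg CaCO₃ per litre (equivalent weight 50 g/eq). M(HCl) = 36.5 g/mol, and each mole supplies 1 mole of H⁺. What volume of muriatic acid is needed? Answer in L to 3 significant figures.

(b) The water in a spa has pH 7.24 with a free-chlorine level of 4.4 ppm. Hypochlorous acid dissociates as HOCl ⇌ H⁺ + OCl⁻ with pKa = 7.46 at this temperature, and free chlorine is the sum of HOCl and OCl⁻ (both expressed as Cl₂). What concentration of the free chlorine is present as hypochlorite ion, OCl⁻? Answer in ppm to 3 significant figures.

(a) 110 L; (b) 1.65 ppm

(a) Volume: 156,000 US gal × 3.785 L/gal = 590,460 L.
(a) Alkalinity to neutralize: (240 − 143) = 97 mg/L as CaCO₃ × 590,460 L = 57,270 g as CaCO₃.
(a) Equivalents of H⁺ required: 57,270 ÷ 50 g/eq = 1145 eq = 1145 mol HCl.
(a) Mass of HCl: 1145 × 36.5 = 41,810 g.
(a) Mass of 34.2% solution: 41,810 / 0.342 = 122,300 g.
(a) Volume: 122,300 g ÷ 1.11 g/mL = 110,100 mL.

(b) [OCl⁻]/[HOCl] = 10^(pH − pKa) = 10^(7.24 − 7.46) = 10^-0.22 = 0.6026.
(b) Fraction as HOCl = 1 / (1 + 0.6026) = 0.624.
(b) OCl⁻ = (1 − 0.624) × 4.4 ppm = 1.654 ppm.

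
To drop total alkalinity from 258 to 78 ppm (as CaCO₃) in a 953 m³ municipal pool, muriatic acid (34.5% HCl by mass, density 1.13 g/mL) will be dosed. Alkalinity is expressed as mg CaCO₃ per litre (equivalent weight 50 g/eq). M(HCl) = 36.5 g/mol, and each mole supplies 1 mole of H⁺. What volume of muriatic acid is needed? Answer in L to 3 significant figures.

321 L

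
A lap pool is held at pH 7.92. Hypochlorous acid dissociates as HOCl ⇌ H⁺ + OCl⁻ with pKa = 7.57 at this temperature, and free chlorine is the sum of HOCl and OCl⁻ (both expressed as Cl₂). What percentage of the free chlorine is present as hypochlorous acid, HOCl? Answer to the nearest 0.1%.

[OCl⁻]/[HOCl] = 10^(pH − pKa) = 10^(7.92 − 7.57) = 10^0.35 = 2.239.
Fraction as HOCl = 1 / (1 + 2.239) = 0.3088.

30.9%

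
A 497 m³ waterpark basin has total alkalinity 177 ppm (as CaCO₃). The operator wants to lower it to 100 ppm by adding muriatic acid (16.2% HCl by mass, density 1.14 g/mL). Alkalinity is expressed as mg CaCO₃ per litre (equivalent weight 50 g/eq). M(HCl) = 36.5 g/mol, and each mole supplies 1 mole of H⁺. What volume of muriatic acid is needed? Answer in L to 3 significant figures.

151 L

Volume: 497 m³ = 497,000 L.
Alkalinity to neutralize: (177 − 100) = 77 mg/L as CaCO₃ × 497,000 L = 38,270 g as CaCO₃.
Equivalents of H⁺ required: 38,270 ÷ 50 g/eq = 765.4 eq = 765.4 mol HCl.
Mass of HCl: 765.4 × 36.5 = 27,940 g.
Mass of 16.2% solution: 27,940 / 0.162 = 172,400 g.
Volume: 172,400 g ÷ 1.14 g/mL = 151,300 mL.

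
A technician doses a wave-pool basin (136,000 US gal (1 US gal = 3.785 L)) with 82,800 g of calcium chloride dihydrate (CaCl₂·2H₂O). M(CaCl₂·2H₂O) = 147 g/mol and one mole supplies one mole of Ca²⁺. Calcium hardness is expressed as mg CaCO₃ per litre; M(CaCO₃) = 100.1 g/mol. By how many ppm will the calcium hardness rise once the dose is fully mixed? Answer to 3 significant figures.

110 ppm

Volume: 136,000 US gal × 3.785 L/gal = 514,760 L.
Moles of Ca²⁺: 82,800 g ÷ 147 g/mol = 563.3 mol.
As CaCO₃: 563.3 mol × 100.1 g/mol = 56,380 g.
Rise: 56,380 g / 514,760 L × 1000 = 109.5 mg/L.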